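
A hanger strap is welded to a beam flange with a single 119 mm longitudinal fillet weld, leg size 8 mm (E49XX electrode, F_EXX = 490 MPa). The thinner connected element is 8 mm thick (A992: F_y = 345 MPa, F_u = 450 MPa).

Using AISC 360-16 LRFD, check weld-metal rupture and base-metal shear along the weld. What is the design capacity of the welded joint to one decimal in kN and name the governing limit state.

148.4 kN (weld metal governs)

Weld metal: throat = 0.707×8 = 5.656 mm, L = 119 mm. φR_n = 0.75 × 0.6 × 490 × 5.656 × 119 = 148.4 kN.
Base metal shear (8 mm plate): yield φR_n = 1.0×0.6×345×8×119 = 197.1 kN; rupture φR_n = 0.75×0.6×450×8×119 = 192.8 kN; take 192.8 kN (rupture).
Governing: min(148.4, 192.8) = 148.4 kN → weld metal.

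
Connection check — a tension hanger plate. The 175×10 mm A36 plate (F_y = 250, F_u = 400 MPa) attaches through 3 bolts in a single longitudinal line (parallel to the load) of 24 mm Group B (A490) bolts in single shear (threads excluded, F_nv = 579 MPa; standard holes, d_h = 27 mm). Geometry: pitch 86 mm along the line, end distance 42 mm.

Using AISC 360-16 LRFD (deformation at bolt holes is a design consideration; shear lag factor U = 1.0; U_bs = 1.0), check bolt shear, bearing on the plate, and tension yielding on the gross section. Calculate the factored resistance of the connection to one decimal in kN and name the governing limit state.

393.8 kN (gross-section yield governs)

Bolt shear: A_b = π(24)²/4 = 452.39 mm². φR_n = 0.75 × 579 × 452.39 × 3 × 1 = 589.4 kN.
Bearing (10 mm plate, F_u = 400 MPa): end bolts L_c = 42 − 27/2 = 28.5, R_n = min(1.2×28.5×10×400, 2.4×24×10×400) = 136.8 kN/bolt; interior L_c = 86 − 27 = 59, R_n = 230.4 kN/bolt. φR_n = 0.75 × (1×136.8 + 2×230.4) = 448.2 kN.
Tension yield (gross): A_g = 175×10 = 1750 mm². φR_n = 0.90 × 250 × 1750 = 393.8 kN.
Governing: min(589.4, 448.2, 393.8) = 393.8 kN → gross-section yield.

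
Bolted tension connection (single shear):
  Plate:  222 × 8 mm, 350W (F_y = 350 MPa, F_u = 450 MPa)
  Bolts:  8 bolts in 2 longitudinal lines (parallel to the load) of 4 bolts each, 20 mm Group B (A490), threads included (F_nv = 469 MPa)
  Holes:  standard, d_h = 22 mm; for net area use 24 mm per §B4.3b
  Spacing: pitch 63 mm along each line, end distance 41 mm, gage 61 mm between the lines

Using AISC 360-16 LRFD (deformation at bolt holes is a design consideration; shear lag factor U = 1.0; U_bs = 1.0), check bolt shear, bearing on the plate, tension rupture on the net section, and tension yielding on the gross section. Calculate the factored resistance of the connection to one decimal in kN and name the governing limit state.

469.8 kN (net-section rupture governs)

Bolt shear: A_b = π(20)²/4 = 314.16 mm². φR_n = 0.75 × 469 × 314.16 × 8 × 1 = 884.0 kN.
Bearing (8 mm plate, F_u = 450 MPa): end bolts L_c = 41 − 22/2 = 30, R_n = min(1.2×30×8×450, 2.4×20×8×450) = 129.6 kN/bolt; interior L_c = 63 − 22 = 41, R_n = 172.8 kN/bolt. φR_n = 0.75 × (2×129.6 + 6×172.8) = 972.0 kN.
Tension rupture (net): A_n = (222 − 2×24)×8 = 1392 mm² (U = 1.0, A_e = A_n). φR_n = 0.75 × 450 × 1392 = 469.8 kN.
Tension yield (gross): A_g = 222×8 = 1776 mm². φR_n = 0.90 × 350 × 1776 = 559.4 kN.
Governing: min(884.0, 972.0, 469.8, 559.4) = 469.8 kN → net-section rupture.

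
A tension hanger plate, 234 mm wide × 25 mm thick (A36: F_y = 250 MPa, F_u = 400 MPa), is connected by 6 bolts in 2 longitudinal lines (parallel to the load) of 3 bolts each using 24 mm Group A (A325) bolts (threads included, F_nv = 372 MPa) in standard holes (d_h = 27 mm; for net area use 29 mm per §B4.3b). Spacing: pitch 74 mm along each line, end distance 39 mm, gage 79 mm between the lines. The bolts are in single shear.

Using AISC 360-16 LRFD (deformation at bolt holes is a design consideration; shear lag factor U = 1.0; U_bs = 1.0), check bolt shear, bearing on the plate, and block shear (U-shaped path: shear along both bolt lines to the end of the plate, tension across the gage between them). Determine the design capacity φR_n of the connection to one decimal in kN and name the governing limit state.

Bolt shear: A_b = π(24)²/4 = 452.39 mm². φR_n = 0.75 × 372 × 452.39 × 6 × 1 = 757.3 kN.
Bearing (25 mm plate, F_u = 400 MPa): end bolts L_c = 39 − 27/2 = 25.5, R_n = min(1.2×25.5×25×400, 2.4×24×25×400) = 306 kN/bolt; interior L_c = 74 − 27 = 47, R_n = 564 kN/bolt. φR_n = 0.75 × (2×306 + 4×564) = 2151.0 kN.
Block shear: shear path 2×[39+2×74] = 2×187 mm, A_gv = 9350, A_nv = 2×(187 − 2.5×29)×25 = 5725 mm²; tension across gage: (79 − 1×29)×25 = 1250 mm². R_n = min(0.6×400×5725, 0.6×250×9350) + 1.0×400×1250 = min(1374, 1402.5) + 500 = 1874 kN. φR_n = 0.75 × 1874 = 1405.5 kN.
Governing: min(757.3, 2151.0, 1405.5) = 757.3 kN → bolt shear.

757.3 kN (bolt shear governs)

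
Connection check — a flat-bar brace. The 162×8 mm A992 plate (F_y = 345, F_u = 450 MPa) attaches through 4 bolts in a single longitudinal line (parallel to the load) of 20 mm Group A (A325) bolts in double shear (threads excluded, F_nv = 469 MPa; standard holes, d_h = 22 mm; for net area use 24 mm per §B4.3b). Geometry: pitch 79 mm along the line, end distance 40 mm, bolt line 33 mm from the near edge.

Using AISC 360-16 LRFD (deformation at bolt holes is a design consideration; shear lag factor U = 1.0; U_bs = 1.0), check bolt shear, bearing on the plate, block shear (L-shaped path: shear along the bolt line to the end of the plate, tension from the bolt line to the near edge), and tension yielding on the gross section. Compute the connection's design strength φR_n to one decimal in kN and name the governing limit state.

369.4 kN (block shear governs)

Bolt shear: A_b = π(20)²/4 = 314.16 mm². φR_n = 0.75 × 469 × 314.16 × 4 × 2 = 884.0 kN.
Bearing (8 mm plate, F_u = 450 MPa): end bolts L_c = 40 − 22/2 = 29, R_n = min(1.2×29×8×450, 2.4×20×8×450) = 125.28 kN/bolt; interior L_c = 79 − 22 = 57, R_n = 172.8 kN/bolt. φR_n = 0.75 × (1×125.28 + 3×172.8) = 482.8 kN.
Block shear: shear path 1×[40+3×79] = 1×277 mm, A_gv = 2216, A_nv = 1×(277 − 3.5×24)×8 = 1544 mm²; tension to near edge: (33 − 0.5×24)×8 = 168 mm². R_n = min(0.6×450×1544, 0.6×345×2216) + 1.0×450×168 = min(416.88, 458.71) + 75.6 = 492.48 kN. φR_n = 0.75 × 492.48 = 369.4 kN.
Tension yield (gross): A_g = 162×8 = 1296 mm². φR_n = 0.90 × 345 × 1296 = 402.4 kN.
Governing: min(884.0, 482.8, 369.4, 402.4) = 369.4 kN → block shear.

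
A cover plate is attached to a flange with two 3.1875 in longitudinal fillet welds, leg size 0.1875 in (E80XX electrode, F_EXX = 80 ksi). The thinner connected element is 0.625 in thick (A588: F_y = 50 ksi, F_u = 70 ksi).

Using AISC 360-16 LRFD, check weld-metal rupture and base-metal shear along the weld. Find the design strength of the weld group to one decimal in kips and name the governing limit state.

Weld metal: throat = 0.707×0.1875 = 0.13256 in, L = 2×3.1875 = 6.375 in. φR_n = 0.75 × 0.6 × 80 × 0.13256 × 6.375 = 30.4 kips.
Base metal shear (0.625 in plate): yield φR_n = 1.0×0.6×50×0.625×6.375 = 119.5 kips; rupture φR_n = 0.75×0.6×70×0.625×6.375 = 125.5 kips; take 119.5 kips (yield).
Governing: min(30.4, 119.5) = 30.4 kips → weld metal.

30.4 kips (weld metal governs)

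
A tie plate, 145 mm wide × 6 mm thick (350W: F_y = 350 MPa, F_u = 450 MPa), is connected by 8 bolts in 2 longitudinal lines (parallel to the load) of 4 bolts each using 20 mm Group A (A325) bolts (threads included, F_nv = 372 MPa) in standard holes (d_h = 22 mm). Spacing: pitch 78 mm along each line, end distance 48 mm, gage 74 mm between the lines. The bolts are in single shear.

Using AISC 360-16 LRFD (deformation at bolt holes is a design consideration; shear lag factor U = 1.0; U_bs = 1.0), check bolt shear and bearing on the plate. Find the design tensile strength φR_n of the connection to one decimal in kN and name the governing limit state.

701.2 kN (bolt shear governs)

Bolt shear: A_b = π(20)²/4 = 314.16 mm². φR_n = 0.75 × 372 × 314.16 × 8 × 1 = 701.2 kN.
Bearing (6 mm plate, F_u = 450 MPa): end bolts L_c = 48 − 22/2 = 37, R_n = min(1.2×37×6×450, 2.4×20×6×450) = 119.88 kN/bolt; interior L_c = 78 − 22 = 56, R_n = 129.6 kN/bolt. φR_n = 0.75 × (2×119.88 + 6×129.6) = 763.0 kN.
Governing: min(701.2, 763.0) = 701.2 kN → bolt shear.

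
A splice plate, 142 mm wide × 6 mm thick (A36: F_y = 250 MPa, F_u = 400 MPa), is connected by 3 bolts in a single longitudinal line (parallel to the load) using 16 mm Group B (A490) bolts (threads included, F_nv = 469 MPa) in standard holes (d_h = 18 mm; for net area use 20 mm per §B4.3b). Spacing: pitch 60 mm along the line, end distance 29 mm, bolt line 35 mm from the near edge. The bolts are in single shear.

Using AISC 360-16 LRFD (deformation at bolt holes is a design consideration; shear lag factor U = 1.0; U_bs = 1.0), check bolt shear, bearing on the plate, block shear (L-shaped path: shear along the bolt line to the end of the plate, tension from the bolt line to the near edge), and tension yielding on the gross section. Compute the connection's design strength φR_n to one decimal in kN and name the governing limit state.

145.6 kN (block shear governs)

Bolt shear: A_b = π(16)²/4 = 201.06 mm². φR_n = 0.75 × 469 × 201.06 × 3 × 1 = 212.2 kN.
Bearing (6 mm plate, F_u = 400 MPa): end bolts L_c = 29 − 18/2 = 20, R_n = min(1.2×20×6×400, 2.4×16×6×400) = 57.6 kN/bolt; interior L_c = 60 − 18 = 42, R_n = 92.16 kN/bolt. φR_n = 0.75 × (1×57.6 + 2×92.16) = 181.4 kN.
Block shear: shear path 1×[29+2×60] = 1×149 mm, A_gv = 894, A_nv = 1×(149 − 2.5×20)×6 = 594 mm²; tension to near edge: (35 − 0.5×20)×6 = 150 mm². R_n = min(0.6×400×594, 0.6×250×894) + 1.0×400×150 = min(142.56, 134.1) + 60 = 194.1 kN. φR_n = 0.75 × 194.1 = 145.6 kN.
Tension yield (gross): A_g = 142×6 = 852 mm². φR_n = 0.90 × 250 × 852 = 191.7 kN.
Governing: min(212.2, 181.4, 145.6, 191.7) = 145.6 kN → block shear.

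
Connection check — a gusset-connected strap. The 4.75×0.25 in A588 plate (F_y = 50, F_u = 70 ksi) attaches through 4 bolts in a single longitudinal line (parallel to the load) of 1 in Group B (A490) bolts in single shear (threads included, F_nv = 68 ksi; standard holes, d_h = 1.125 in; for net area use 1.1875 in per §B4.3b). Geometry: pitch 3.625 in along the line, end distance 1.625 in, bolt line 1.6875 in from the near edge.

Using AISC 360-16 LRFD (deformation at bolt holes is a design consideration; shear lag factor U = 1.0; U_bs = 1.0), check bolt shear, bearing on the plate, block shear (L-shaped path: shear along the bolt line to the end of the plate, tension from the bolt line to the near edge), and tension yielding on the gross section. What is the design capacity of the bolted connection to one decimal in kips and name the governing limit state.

Bolt shear: A_b = π(1)²/4 = 0.7854 in². φR_n = 0.75 × 68 × 0.7854 × 4 × 1 = 160.2 kips.
Bearing (0.25 in plate, F_u = 70 ksi): end bolts L_c = 1.625 − 1.125/2 = 1.0625, R_n = min(1.2×1.0625×0.25×70, 2.4×1×0.25×70) = 22.313 kips/bolt; interior L_c = 3.625 − 1.125 = 2.5, R_n = 42 kips/bolt. φR_n = 0.75 × (1×22.313 + 3×42) = 111.2 kips.
Block shear: shear path 1×[1.625+3×3.625] = 1×12.5 in, A_gv = 3.125, A_nv = 1×(12.5 − 3.5×1.1875)×0.25 = 2.0859 in²; tension to near edge: (1.6875 − 0.5×1.1875)×0.25 = 0.27344 in². R_n = min(0.6×70×2.0859, 0.6×50×3.125) + 1.0×70×0.27344 = min(87.608, 93.75) + 19.141 = 106.75 kips. φR_n = 0.75 × 106.75 = 80.1 kips.
Tension yield (gross): A_g = 4.75×0.25 = 1.1875 in². φR_n = 0.90 × 50 × 1.1875 = 53.4 kips.
Governing: min(160.2, 111.2, 80.1, 53.4) = 53.4 kips → gross-section yield.

53.4 kips (gross-section yield governs)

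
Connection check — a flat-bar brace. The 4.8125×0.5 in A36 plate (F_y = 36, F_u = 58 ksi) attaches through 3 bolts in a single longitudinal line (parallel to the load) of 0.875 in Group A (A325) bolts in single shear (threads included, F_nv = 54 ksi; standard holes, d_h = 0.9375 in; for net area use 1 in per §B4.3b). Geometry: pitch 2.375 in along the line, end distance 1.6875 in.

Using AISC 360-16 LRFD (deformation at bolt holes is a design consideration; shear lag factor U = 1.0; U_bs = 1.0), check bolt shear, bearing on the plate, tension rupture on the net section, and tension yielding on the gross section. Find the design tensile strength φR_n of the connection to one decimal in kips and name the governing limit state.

Bolt shear: A_b = π(0.875)²/4 = 0.60132 in². φR_n = 0.75 × 54 × 0.60132 × 3 × 1 = 73.1 kips.
Bearing (0.5 in plate, F_u = 58 ksi): end bolts L_c = 1.6875 − 0.9375/2 = 1.21875, R_n = min(1.2×1.21875×0.5×58, 2.4×0.875×0.5×58) = 42.413 kips/bolt; interior L_c = 2.375 − 0.9375 = 1.4375, R_n = 50.025 kips/bolt. φR_n = 0.75 × (1×42.413 + 2×50.025) = 106.8 kips.
Tension rupture (net): A_n = (4.8125 − 1×1)×0.5 = 1.9063 in² (U = 1.0, A_e = A_n). φR_n = 0.75 × 58 × 1.9063 = 82.9 kips.
Tension yield (gross): A_g = 4.8125×0.5 = 2.4063 in². φR_n = 0.90 × 36 × 2.4063 = 78.0 kips.
Governing: min(73.1, 106.8, 82.9, 78.0) = 73.1 kips → bolt shear.

73.1 kips (bolt shear governs)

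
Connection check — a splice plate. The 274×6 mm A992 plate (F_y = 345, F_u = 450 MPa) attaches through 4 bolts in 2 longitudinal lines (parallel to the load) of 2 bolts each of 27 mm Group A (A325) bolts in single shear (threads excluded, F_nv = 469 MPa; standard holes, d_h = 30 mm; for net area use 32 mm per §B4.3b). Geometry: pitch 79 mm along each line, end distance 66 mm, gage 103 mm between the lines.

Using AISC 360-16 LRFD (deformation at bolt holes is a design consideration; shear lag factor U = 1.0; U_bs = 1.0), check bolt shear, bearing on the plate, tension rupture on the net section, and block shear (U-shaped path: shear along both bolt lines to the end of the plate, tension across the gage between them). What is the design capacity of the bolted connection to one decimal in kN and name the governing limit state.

Bolt shear: A_b = π(27)²/4 = 572.56 mm². φR_n = 0.75 × 469 × 572.56 × 4 × 1 = 805.6 kN.
Bearing (6 mm plate, F_u = 450 MPa): end bolts L_c = 66 − 30/2 = 51, R_n = min(1.2×51×6×450, 2.4×27×6×450) = 165.24 kN/bolt; interior L_c = 79 − 30 = 49, R_n = 158.76 kN/bolt. φR_n = 0.75 × (2×165.24 + 2×158.76) = 486.0 kN.
Tension rupture (net): A_n = (274 − 2×32)×6 = 1260 mm² (U = 1.0, A_e = A_n). φR_n = 0.75 × 450 × 1260 = 425.3 kN.
Block shear: shear path 2×[66+1×79] = 2×145 mm, A_gv = 1740, A_nv = 2×(145 − 1.5×32)×6 = 1164 mm²; tension across gage: (103 − 1×32)×6 = 426 mm². R_n = min(0.6×450×1164, 0.6×345×1740) + 1.0×450×426 = min(314.28, 360.18) + 191.7 = 505.98 kN. φR_n = 0.75 × 505.98 = 379.5 kN.
Governing: min(805.6, 486.0, 425.3, 379.5) = 379.5 kN → block shear.

379.5 kN (block shear governs)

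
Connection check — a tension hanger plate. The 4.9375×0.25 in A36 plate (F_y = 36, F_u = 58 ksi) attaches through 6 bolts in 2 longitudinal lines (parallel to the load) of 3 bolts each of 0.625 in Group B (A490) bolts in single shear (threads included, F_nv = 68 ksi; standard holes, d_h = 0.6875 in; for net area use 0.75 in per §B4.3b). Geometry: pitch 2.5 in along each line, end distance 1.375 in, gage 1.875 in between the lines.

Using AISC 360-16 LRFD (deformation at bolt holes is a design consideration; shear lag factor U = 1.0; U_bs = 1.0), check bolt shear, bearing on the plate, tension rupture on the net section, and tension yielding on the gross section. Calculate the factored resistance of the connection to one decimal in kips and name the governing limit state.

37.4 kips (net-section rupture governs)

Bolt shear: A_b = π(0.625)²/4 = 0.3068 in². φR_n = 0.75 × 68 × 0.3068 × 6 × 1 = 93.9 kips.
Bearing (0.25 in plate, F_u = 58 ksi): end bolts L_c = 1.375 − 0.6875/2 = 1.03125, R_n = min(1.2×1.03125×0.25×58, 2.4×0.625×0.25×58) = 17.944 kips/bolt; interior L_c = 2.5 − 0.6875 = 1.8125, R_n = 21.75 kips/bolt. φR_n = 0.75 × (2×17.944 + 4×21.75) = 92.2 kips.
Tension rupture (net): A_n = (4.9375 − 2×0.75)×0.25 = 0.85938 in² (U = 1.0, A_e = A_n). φR_n = 0.75 × 58 × 0.85938 = 37.4 kips.
Tension yield (gross): A_g = 4.9375×0.25 = 1.2344 in². φR_n = 0.90 × 36 × 1.2344 = 40.0 kips.
Governing: min(93.9, 92.2, 37.4, 40.0) = 37.4 kips → net-section rupture.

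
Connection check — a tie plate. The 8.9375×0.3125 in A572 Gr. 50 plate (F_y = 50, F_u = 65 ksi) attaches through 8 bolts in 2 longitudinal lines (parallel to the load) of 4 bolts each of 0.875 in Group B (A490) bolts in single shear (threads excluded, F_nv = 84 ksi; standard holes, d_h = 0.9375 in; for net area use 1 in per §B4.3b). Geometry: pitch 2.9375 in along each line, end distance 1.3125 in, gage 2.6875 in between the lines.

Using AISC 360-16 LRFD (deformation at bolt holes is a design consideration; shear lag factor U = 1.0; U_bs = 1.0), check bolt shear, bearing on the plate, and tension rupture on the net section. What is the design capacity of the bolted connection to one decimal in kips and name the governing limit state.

105.7 kips (net-section rupture governs)

Bolt shear: A_b = π(0.875)²/4 = 0.60132 in². φR_n = 0.75 × 84 × 0.60132 × 8 × 1 = 303.1 kips.
Bearing (0.3125 in plate, F_u = 65 ksi): end bolts L_c = 1.3125 − 0.9375/2 = 0.84375, R_n = min(1.2×0.84375×0.3125×65, 2.4×0.875×0.3125×65) = 20.566 kips/bolt; interior L_c = 2.9375 − 0.9375 = 2, R_n = 42.656 kips/bolt. φR_n = 0.75 × (2×20.566 + 6×42.656) = 222.8 kips.
Tension rupture (net): A_n = (8.9375 − 2×1)×0.3125 = 2.168 in² (U = 1.0, A_e = A_n). φR_n = 0.75 × 65 × 2.168 = 105.7 kips.
Governing: min(303.1, 222.8, 105.7) = 105.7 kips → net-section rupture.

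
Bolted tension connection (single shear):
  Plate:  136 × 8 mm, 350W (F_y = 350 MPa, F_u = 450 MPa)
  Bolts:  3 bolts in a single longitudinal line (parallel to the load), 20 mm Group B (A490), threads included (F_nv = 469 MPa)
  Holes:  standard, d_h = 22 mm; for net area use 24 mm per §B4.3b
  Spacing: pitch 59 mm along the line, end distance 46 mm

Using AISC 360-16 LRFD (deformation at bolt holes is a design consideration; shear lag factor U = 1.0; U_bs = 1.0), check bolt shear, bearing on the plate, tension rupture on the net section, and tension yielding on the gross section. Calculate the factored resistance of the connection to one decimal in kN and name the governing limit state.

Bolt shear: A_b = π(20)²/4 = 314.16 mm². φR_n = 0.75 × 469 × 314.16 × 3 × 1 = 331.5 kN.
Bearing (8 mm plate, F_u = 450 MPa): end bolts L_c = 46 − 22/2 = 35, R_n = min(1.2×35×8×450, 2.4×20×8×450) = 151.2 kN/bolt; interior L_c = 59 − 22 = 37, R_n = 159.84 kN/bolt. φR_n = 0.75 × (1×151.2 + 2×159.84) = 353.2 kN.
Tension rupture (net): A_n = (136 − 1×24)×8 = 896 mm² (U = 1.0, A_e = A_n). φR_n = 0.75 × 450 × 896 = 302.4 kN.
Tension yield (gross): A_g = 136×8 = 1088 mm². φR_n = 0.90 × 350 × 1088 = 342.7 kN.
Governing: min(331.5, 353.2, 302.4, 342.7) = 302.4 kN → net-section rupture.

302.4 kN (net-section rupture governs)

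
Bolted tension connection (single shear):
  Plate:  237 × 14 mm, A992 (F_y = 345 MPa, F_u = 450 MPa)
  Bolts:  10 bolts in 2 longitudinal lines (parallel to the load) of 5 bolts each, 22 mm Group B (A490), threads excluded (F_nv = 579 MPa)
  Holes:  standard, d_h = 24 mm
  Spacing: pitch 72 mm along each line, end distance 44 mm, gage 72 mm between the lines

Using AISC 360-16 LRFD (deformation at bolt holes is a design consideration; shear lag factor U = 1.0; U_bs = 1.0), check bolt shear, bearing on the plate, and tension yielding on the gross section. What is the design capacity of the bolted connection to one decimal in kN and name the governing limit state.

1030.2 kN (gross-section yield governs)

Bolt shear: A_b = π(22)²/4 = 380.13 mm². φR_n = 0.75 × 579 × 380.13 × 10 × 1 = 1650.7 kN.
Bearing (14 mm plate, F_u = 450 MPa): end bolts L_c = 44 − 24/2 = 32, R_n = min(1.2×32×14×450, 2.4×22×14×450) = 241.92 kN/bolt; interior L_c = 72 − 24 = 48, R_n = 332.64 kN/bolt. φR_n = 0.75 × (2×241.92 + 8×332.64) = 2358.7 kN.
Tension yield (gross): A_g = 237×14 = 3318 mm². φR_n = 0.90 × 345 × 3318 = 1030.2 kN.
Governing: min(1650.7, 2358.7, 1030.2) = 1030.2 kN → gross-section yield.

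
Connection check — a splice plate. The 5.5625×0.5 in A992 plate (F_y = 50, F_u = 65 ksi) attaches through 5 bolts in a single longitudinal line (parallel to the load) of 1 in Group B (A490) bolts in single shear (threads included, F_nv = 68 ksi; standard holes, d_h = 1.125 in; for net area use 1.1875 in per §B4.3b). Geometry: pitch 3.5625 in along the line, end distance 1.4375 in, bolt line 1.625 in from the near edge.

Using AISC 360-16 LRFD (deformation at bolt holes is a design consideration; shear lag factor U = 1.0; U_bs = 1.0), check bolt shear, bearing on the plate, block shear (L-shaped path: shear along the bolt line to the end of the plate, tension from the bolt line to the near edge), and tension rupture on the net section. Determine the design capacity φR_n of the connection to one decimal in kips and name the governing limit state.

Bolt shear: A_b = π(1)²/4 = 0.7854 in². φR_n = 0.75 × 68 × 0.7854 × 5 × 1 = 200.3 kips.
Bearing (0.5 in plate, F_u = 65 ksi): end bolts L_c = 1.4375 − 1.125/2 = 0.875, R_n = min(1.2×0.875×0.5×65, 2.4×1×0.5×65) = 34.125 kips/bolt; interior L_c = 3.5625 − 1.125 = 2.4375, R_n = 78 kips/bolt. φR_n = 0.75 × (1×34.125 + 4×78) = 259.6 kips.
Block shear: shear path 1×[1.4375+4×3.5625] = 1×15.6875 in, A_gv = 7.8438, A_nv = 1×(15.6875 − 4.5×1.1875)×0.5 = 5.1719 in²; tension to near edge: (1.625 − 0.5×1.1875)×0.5 = 0.51563 in². R_n = min(0.6×65×5.1719, 0.6×50×7.8438) + 1.0×65×0.51563 = min(201.7, 235.31) + 33.516 = 235.22 kips. φR_n = 0.75 × 235.22 = 176.4 kips.
Tension rupture (net): A_n = (5.5625 − 1×1.1875)×0.5 = 2.1875 in² (U = 1.0, A_e = A_n). φR_n = 0.75 × 65 × 2.1875 = 106.6 kips.
Governing: min(200.3, 259.6, 176.4, 106.6) = 106.6 kips → net-section rupture.

106.6 kips (net-section rupture governs)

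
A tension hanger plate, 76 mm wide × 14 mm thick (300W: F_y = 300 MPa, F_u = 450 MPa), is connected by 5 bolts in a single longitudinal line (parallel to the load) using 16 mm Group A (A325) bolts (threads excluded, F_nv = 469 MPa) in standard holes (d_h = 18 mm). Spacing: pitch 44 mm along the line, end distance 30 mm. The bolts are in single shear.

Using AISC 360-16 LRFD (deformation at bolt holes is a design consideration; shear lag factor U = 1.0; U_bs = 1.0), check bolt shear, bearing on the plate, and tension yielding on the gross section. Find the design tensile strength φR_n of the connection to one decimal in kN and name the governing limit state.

287.3 kN (gross-section yield governs)

Bolt shear: A_b = π(16)²/4 = 201.06 mm². φR_n = 0.75 × 469 × 201.06 × 5 × 1 = 353.6 kN.
Bearing (14 mm plate, F_u = 450 MPa): end bolts L_c = 30 − 18/2 = 21, R_n = min(1.2×21×14×450, 2.4×16×14×450) = 158.76 kN/bolt; interior L_c = 44 − 18 = 26, R_n = 196.56 kN/bolt. φR_n = 0.75 × (1×158.76 + 4×196.56) = 708.8 kN.
Tension yield (gross): A_g = 76×14 = 1064 mm². φR_n = 0.90 × 300 × 1064 = 287.3 kN.
Governing: min(353.6, 708.8, 287.3) = 287.3 kN → gross-section yield.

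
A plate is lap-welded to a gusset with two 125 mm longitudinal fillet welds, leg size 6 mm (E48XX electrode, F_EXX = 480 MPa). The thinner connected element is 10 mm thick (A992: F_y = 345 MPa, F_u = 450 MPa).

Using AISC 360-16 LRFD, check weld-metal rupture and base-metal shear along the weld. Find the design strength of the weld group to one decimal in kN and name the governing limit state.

Weld metal: throat = 0.707×6 = 4.242 mm, L = 2×125 = 250 mm. φR_n = 0.75 × 0.6 × 480 × 4.242 × 250 = 229.1 kN.
Base metal shear (10 mm plate): yield φR_n = 1.0×0.6×345×10×250 = 517.5 kN; rupture φR_n = 0.75×0.6×450×10×250 = 506.3 kN; take 506.3 kN (rupture).
Governing: min(229.1, 506.3) = 229.1 kN → weld metal.

229.1 kN (weld metal governs)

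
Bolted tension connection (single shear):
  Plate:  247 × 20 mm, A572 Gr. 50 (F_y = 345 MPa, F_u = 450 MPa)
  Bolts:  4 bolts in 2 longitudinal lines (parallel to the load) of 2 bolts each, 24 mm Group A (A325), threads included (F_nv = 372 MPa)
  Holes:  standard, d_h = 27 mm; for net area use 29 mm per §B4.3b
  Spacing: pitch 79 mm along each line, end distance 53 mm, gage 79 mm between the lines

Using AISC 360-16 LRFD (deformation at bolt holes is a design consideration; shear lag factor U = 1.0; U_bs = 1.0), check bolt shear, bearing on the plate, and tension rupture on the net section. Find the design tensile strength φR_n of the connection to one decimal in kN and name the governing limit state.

Bolt shear: A_b = π(24)²/4 = 452.39 mm². φR_n = 0.75 × 372 × 452.39 × 4 × 1 = 504.9 kN.
Bearing (20 mm plate, F_u = 450 MPa): end bolts L_c = 53 − 27/2 = 39.5, R_n = min(1.2×39.5×20×450, 2.4×24×20×450) = 426.6 kN/bolt; interior L_c = 79 − 27 = 52, R_n = 518.4 kN/bolt. φR_n = 0.75 × (2×426.6 + 2×518.4) = 1417.5 kN.
Tension rupture (net): A_n = (247 − 2×29)×20 = 3780 mm² (U = 1.0, A_e = A_n). φR_n = 0.75 × 450 × 3780 = 1275.8 kN.
Governing: min(504.9, 1417.5, 1275.8) = 504.9 kN → bolt shear.

504.9 kN (bolt shear governs)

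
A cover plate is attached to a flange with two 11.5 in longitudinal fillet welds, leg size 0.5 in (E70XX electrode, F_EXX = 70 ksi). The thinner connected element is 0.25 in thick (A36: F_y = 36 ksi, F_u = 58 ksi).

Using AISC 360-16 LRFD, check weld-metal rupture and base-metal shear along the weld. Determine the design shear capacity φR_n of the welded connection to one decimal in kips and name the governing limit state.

Weld metal: throat = 0.707×0.5 = 0.3535 in, L = 2×11.5 = 23 in. φR_n = 0.75 × 0.6 × 70 × 0.3535 × 23 = 256.1 kips.
Base metal shear (0.25 in plate): yield φR_n = 1.0×0.6×36×0.25×23 = 124.2 kips; rupture φR_n = 0.75×0.6×58×0.25×23 = 150.1 kips; take 124.2 kips (yield).
Governing: min(256.1, 124.2) = 124.2 kips → base-metal shear.

124.2 kips (base-metal shear governs)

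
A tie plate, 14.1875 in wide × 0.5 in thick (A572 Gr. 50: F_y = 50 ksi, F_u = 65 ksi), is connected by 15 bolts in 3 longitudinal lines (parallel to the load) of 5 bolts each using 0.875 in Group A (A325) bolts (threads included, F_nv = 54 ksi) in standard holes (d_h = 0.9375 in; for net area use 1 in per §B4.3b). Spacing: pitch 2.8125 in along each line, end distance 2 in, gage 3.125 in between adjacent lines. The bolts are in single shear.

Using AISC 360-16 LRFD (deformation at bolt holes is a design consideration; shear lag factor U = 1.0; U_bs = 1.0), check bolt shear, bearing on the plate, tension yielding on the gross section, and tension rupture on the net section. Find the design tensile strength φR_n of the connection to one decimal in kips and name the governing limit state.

272.7 kips (net-section rupture governs)

Bolt shear: A_b = π(0.875)²/4 = 0.60132 in². φR_n = 0.75 × 54 × 0.60132 × 15 × 1 = 365.3 kips.
Bearing (0.5 in plate, F_u = 65 ksi): end bolts L_c = 2 − 0.9375/2 = 1.53125, R_n = min(1.2×1.53125×0.5×65, 2.4×0.875×0.5×65) = 59.719 kips/bolt; interior L_c = 2.8125 − 0.9375 = 1.875, R_n = 68.25 kips/bolt. φR_n = 0.75 × (3×59.719 + 12×68.25) = 748.6 kips.
Tension yield (gross): A_g = 14.1875×0.5 = 7.0938 in². φR_n = 0.90 × 50 × 7.0938 = 319.2 kips.
Tension rupture (net): A_n = (14.1875 − 3×1)×0.5 = 5.5938 in² (U = 1.0, A_e = A_n). φR_n = 0.75 × 65 × 5.5938 = 272.7 kips.
Governing: min(365.3, 748.6, 319.2, 272.7) = 272.7 kips → net-section rupture.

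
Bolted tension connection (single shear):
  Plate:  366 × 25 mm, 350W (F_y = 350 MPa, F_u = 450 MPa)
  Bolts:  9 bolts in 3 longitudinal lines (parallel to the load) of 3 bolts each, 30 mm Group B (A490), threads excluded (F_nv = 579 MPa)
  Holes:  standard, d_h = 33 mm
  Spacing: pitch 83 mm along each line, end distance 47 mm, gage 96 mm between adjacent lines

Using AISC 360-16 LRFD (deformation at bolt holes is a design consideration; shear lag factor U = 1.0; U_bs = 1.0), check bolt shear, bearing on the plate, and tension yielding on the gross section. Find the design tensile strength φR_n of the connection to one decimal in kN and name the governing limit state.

2762.6 kN (bolt shear governs)

Bolt shear: A_b = π(30)²/4 = 706.86 mm². φR_n = 0.75 × 579 × 706.86 × 9 × 1 = 2762.6 kN.
Bearing (25 mm plate, F_u = 450 MPa): end bolts L_c = 47 − 33/2 = 30.5, R_n = min(1.2×30.5×25×450, 2.4×30×25×450) = 411.75 kN/bolt; interior L_c = 83 − 33 = 50, R_n = 675 kN/bolt. φR_n = 0.75 × (3×411.75 + 6×675) = 3963.9 kN.
Tension yield (gross): A_g = 366×25 = 9150 mm². φR_n = 0.90 × 350 × 9150 = 2882.3 kN.
Governing: min(2762.6, 3963.9, 2882.3) = 2762.6 kN → bolt shear.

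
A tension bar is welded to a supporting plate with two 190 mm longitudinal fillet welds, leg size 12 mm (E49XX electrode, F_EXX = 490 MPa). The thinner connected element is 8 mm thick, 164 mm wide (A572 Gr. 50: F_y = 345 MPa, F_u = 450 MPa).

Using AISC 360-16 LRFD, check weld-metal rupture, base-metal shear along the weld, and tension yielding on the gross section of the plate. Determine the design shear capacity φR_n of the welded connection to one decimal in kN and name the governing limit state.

Weld metal: throat = 0.707×12 = 8.484 mm, L = 2×190 = 380 mm. φR_n = 0.75 × 0.6 × 490 × 8.484 × 380 = 710.9 kN.
Base metal shear (8 mm plate): yield φR_n = 1.0×0.6×345×8×380 = 629.3 kN; rupture φR_n = 0.75×0.6×450×8×380 = 615.6 kN; take 615.6 kN (rupture).
Tension yield (gross): A_g = 164×8 = 1312 mm². φR_n = 0.90 × 345 × 1312 = 407.4 kN.
Governing: min(710.9, 615.6, 407.4) = 407.4 kN → gross-section yield.

407.4 kN (gross-section yield governs)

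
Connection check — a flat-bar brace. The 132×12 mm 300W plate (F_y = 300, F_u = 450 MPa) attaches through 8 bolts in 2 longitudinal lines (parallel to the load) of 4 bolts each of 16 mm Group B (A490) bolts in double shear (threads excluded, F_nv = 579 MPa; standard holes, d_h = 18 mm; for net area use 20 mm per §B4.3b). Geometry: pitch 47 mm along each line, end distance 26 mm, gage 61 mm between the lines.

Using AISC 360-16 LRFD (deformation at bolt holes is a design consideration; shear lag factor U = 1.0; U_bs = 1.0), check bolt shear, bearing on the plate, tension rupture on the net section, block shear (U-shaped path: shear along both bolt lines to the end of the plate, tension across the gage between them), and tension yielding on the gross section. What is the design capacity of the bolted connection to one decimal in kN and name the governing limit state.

Bolt shear: A_b = π(16)²/4 = 201.06 mm². φR_n = 0.75 × 579 × 201.06 × 8 × 2 = 1397.0 kN.
Bearing (12 mm plate, F_u = 450 MPa): end bolts L_c = 26 − 18/2 = 17, R_n = min(1.2×17×12×450, 2.4×16×12×450) = 110.16 kN/bolt; interior L_c = 47 − 18 = 29, R_n = 187.92 kN/bolt. φR_n = 0.75 × (2×110.16 + 6×187.92) = 1010.9 kN.
Tension rupture (net): A_n = (132 − 2×20)×12 = 1104 mm² (U = 1.0, A_e = A_n). φR_n = 0.75 × 450 × 1104 = 372.6 kN.
Block shear: shear path 2×[26+3×47] = 2×167 mm, A_gv = 4008, A_nv = 2×(167 − 3.5×20)×12 = 2328 mm²; tension across gage: (61 − 1×20)×12 = 492 mm². R_n = min(0.6×450×2328, 0.6×300×4008) + 1.0×450×492 = min(628.56, 721.44) + 221.4 = 849.96 kN. φR_n = 0.75 × 849.96 = 637.5 kN.
Tension yield (gross): A_g = 132×12 = 1584 mm². φR_n = 0.90 × 300 × 1584 = 427.7 kN.
Governing: min(1397.0, 1010.9, 372.6, 637.5, 427.7) = 372.6 kN → net-section rupture.

372.6 kN (net-section rupture governs)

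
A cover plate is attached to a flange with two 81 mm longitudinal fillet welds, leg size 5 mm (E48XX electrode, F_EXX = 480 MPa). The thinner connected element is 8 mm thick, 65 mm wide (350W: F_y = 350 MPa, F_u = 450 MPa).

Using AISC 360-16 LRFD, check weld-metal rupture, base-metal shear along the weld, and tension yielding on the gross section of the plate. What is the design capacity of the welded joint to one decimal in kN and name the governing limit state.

Weld metal: throat = 0.707×5 = 3.535 mm, L = 2×81 = 162 mm. φR_n = 0.75 × 0.6 × 480 × 3.535 × 162 = 123.7 kN.
Base metal shear (8 mm plate): yield φR_n = 1.0×0.6×350×8×162 = 272.2 kN; rupture φR_n = 0.75×0.6×450×8×162 = 262.4 kN; take 262.4 kN (rupture).
Tension yield (gross): A_g = 65×8 = 520 mm². φR_n = 0.90 × 350 × 520 = 163.8 kN.
Governing: min(123.7, 262.4, 163.8) = 123.7 kN → weld metal.

123.7 kN (weld metal governs)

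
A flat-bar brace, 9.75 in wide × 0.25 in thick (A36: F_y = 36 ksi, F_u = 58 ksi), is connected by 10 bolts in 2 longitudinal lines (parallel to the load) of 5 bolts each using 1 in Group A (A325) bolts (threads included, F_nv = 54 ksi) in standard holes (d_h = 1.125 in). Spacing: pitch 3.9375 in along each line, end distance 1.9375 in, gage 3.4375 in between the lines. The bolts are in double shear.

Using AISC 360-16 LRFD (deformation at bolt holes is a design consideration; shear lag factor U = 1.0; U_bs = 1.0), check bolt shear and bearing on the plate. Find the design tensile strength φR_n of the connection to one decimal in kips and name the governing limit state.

244.7 kips (bearing governs)

Bolt shear: A_b = π(1)²/4 = 0.7854 in². φR_n = 0.75 × 54 × 0.7854 × 10 × 2 = 636.2 kips.
Bearing (0.25 in plate, F_u = 58 ksi): end bolts L_c = 1.9375 − 1.125/2 = 1.375, R_n = min(1.2×1.375×0.25×58, 2.4×1×0.25×58) = 23.925 kips/bolt; interior L_c = 3.9375 − 1.125 = 2.8125, R_n = 34.8 kips/bolt. φR_n = 0.75 × (2×23.925 + 8×34.8) = 244.7 kips.
Governing: min(636.2, 244.7) = 244.7 kips → bearing.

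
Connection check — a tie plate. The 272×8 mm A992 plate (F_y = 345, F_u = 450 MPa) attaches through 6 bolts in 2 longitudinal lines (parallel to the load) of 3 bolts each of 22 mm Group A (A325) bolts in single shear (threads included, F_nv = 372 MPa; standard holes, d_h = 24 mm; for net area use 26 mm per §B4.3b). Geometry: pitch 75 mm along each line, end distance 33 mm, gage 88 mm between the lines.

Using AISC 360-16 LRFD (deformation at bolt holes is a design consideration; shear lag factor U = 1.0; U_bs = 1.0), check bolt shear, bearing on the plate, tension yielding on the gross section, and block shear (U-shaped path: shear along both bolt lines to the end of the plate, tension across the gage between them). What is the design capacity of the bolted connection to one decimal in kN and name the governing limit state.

Bolt shear: A_b = π(22)²/4 = 380.13 mm². φR_n = 0.75 × 372 × 380.13 × 6 × 1 = 636.3 kN.
Bearing (8 mm plate, F_u = 450 MPa): end bolts L_c = 33 − 24/2 = 21, R_n = min(1.2×21×8×450, 2.4×22×8×450) = 90.72 kN/bolt; interior L_c = 75 − 24 = 51, R_n = 190.08 kN/bolt. φR_n = 0.75 × (2×90.72 + 4×190.08) = 706.3 kN.
Tension yield (gross): A_g = 272×8 = 2176 mm². φR_n = 0.90 × 345 × 2176 = 675.6 kN.
Block shear: shear path 2×[33+2×75] = 2×183 mm, A_gv = 2928, A_nv = 2×(183 − 2.5×26)×8 = 1888 mm²; tension across gage: (88 − 1×26)×8 = 496 mm². R_n = min(0.6×450×1888, 0.6×345×2928) + 1.0×450×496 = min(509.76, 606.1) + 223.2 = 732.96 kN. φR_n = 0.75 × 732.96 = 549.7 kN.
Governing: min(636.3, 706.3, 675.6, 549.7) = 549.7 kN → block shear.

549.7 kN (block shear governs)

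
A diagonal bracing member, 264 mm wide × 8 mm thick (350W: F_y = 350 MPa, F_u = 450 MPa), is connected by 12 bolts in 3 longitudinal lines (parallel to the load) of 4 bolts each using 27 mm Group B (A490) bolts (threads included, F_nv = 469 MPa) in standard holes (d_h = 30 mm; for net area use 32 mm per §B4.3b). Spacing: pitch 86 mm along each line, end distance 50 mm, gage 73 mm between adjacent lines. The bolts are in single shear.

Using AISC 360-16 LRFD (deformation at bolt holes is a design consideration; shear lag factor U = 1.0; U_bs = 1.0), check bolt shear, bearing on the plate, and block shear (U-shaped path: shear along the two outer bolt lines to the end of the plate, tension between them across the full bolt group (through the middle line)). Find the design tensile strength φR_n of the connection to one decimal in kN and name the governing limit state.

856.4 kN (block shear governs)

Bolt shear: A_b = π(27)²/4 = 572.56 mm². φR_n = 0.75 × 469 × 572.56 × 12 × 1 = 2416.8 kN.
Bearing (8 mm plate, F_u = 450 MPa): end bolts L_c = 50 − 30/2 = 35, R_n = min(1.2×35×8×450, 2.4×27×8×450) = 151.2 kN/bolt; interior L_c = 86 − 30 = 56, R_n = 233.28 kN/bolt. φR_n = 0.75 × (3×151.2 + 9×233.28) = 1914.8 kN.
Block shear: shear path 2×[50+3×86] = 2×308 mm, A_gv = 4928, A_nv = 2×(308 − 3.5×32)×8 = 3136 mm²; tension across gage: (146 − 2×32)×8 = 656 mm². R_n = min(0.6×450×3136, 0.6×350×4928) + 1.0×450×656 = min(846.72, 1034.9) + 295.2 = 1141.9 kN. φR_n = 0.75 × 1141.9 = 856.4 kN.
Governing: min(2416.8, 1914.8, 856.4) = 856.4 kN → block shear.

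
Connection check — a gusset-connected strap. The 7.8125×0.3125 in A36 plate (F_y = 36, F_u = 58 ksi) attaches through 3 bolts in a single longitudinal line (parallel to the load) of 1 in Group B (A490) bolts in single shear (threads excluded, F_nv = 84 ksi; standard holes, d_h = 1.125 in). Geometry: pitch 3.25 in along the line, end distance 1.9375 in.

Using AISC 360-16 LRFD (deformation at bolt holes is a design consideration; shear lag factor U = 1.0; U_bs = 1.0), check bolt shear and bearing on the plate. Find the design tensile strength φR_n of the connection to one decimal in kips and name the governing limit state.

Bolt shear: A_b = π(1)²/4 = 0.7854 in². φR_n = 0.75 × 84 × 0.7854 × 3 × 1 = 148.4 kips.
Bearing (0.3125 in plate, F_u = 58 ksi): end bolts L_c = 1.9375 − 1.125/2 = 1.375, R_n = min(1.2×1.375×0.3125×58, 2.4×1×0.3125×58) = 29.906 kips/bolt; interior L_c = 3.25 − 1.125 = 2.125, R_n = 43.5 kips/bolt. φR_n = 0.75 × (1×29.906 + 2×43.5) = 87.7 kips.
Governing: min(148.4, 87.7) = 87.7 kips → bearing.

87.7 kips (bearing governs)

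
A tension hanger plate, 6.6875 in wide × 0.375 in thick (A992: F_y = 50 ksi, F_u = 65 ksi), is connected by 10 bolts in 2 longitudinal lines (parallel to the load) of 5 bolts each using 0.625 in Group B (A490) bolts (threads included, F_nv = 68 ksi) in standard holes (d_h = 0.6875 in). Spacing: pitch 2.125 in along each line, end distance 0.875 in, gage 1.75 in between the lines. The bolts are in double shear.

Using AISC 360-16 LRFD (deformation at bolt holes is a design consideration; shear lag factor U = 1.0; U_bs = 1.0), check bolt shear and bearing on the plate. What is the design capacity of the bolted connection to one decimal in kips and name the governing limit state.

242.7 kips (bearing governs)

Bolt shear: A_b = π(0.625)²/4 = 0.3068 in². φR_n = 0.75 × 68 × 0.3068 × 10 × 2 = 312.9 kips.
Bearing (0.375 in plate, F_u = 65 ksi): end bolts L_c = 0.875 − 0.6875/2 = 0.53125, R_n = min(1.2×0.53125×0.375×65, 2.4×0.625×0.375×65) = 15.539 kips/bolt; interior L_c = 2.125 − 0.6875 = 1.4375, R_n = 36.563 kips/bolt. φR_n = 0.75 × (2×15.539 + 8×36.563) = 242.7 kips.
Governing: min(312.9, 242.7) = 242.7 kips → bearing.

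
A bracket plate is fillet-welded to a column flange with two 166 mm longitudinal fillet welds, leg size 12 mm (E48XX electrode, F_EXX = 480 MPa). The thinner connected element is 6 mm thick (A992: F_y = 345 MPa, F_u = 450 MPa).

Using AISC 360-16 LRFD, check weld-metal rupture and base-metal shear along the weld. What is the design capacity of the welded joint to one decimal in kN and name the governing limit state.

Weld metal: throat = 0.707×12 = 8.484 mm, L = 2×166 = 332 mm. φR_n = 0.75 × 0.6 × 480 × 8.484 × 332 = 608.4 kN.
Base metal shear (6 mm plate): yield φR_n = 1.0×0.6×345×6×332 = 412.3 kN; rupture φR_n = 0.75×0.6×450×6×332 = 403.4 kN; take 403.4 kN (rupture).
Governing: min(608.4, 403.4) = 403.4 kN → base-metal shear.

403.4 kN (base-metal shear governs)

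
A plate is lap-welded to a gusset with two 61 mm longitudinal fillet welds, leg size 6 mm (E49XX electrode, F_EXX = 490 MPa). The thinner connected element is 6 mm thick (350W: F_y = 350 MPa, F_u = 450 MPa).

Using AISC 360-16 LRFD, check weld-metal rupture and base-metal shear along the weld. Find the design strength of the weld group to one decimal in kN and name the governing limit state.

Weld metal: throat = 0.707×6 = 4.242 mm, L = 2×61 = 122 mm. φR_n = 0.75 × 0.6 × 490 × 4.242 × 122 = 114.1 kN.
Base metal shear (6 mm plate): yield φR_n = 1.0×0.6×350×6×122 = 153.7 kN; rupture φR_n = 0.75×0.6×450×6×122 = 148.2 kN; take 148.2 kN (rupture).
Governing: min(114.1, 148.2) = 114.1 kN → weld metal.

114.1 kN (weld metal governs)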